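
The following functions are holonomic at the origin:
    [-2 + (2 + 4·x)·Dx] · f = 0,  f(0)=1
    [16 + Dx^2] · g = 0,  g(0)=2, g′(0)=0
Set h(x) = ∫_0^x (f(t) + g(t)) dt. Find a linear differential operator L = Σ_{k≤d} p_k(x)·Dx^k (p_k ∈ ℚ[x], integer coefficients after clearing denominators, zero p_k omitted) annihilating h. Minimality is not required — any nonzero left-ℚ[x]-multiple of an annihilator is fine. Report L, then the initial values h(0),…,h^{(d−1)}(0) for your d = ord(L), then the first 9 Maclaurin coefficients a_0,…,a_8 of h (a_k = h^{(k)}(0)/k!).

f: a_k = 1, 1, -1/2, 1/2, -5/8, 7/8, -21/16, 33/16, -429/128, …
g: a_k = 2, 0, -16, 0, 64/3, 0, -512/45, 0, 1024/315, …
h₀=f+g: left-lcm gives L₀, ord ≤ 3.
h=∫₀ˣh₀: take L = L₀·Dx.
L = (-304 - 1024·x - 1024·x^2)·Dx + (240 + 1504·x + 3072·x^2 + 2048·x^3)·Dx^2 + (-19 - 64·x - 64·x^2)·Dx^3 + (15 + 94·x + 192·x^2 + 128·x^3)·Dx^4  (order 4).
h: a_k = 0, 3, 1/2, -11/2, 1/8, 497/120, 7/48, -9137/5040, 33/128, …
ICs: h(0) = 0, h′(0) = 3, h′′(0) = 1, h′′′(0) = -33.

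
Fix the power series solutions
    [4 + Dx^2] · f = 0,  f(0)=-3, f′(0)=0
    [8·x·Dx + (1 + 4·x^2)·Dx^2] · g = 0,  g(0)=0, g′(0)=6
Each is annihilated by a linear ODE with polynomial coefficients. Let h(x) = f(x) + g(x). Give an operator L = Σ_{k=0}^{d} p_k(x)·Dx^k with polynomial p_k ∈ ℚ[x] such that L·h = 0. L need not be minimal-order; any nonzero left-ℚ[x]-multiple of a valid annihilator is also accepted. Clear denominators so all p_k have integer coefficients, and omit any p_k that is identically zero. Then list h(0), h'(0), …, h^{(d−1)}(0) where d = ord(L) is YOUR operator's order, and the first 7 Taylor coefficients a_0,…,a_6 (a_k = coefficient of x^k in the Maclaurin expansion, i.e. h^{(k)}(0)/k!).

L = (-352·x + 1792·x^3 + 512·x^5)·Dx + (-4 + 112·x^2 + 576·x^4 + 256·x^6)·Dx^2 + (-88·x + 448·x^3 + 128·x^5)·Dx^3 + (-1 + 28·x^2 + 144·x^4 + 64·x^6)·Dx^4  (order 4).
h: a_k = -3, 6, 6, -8, -2, 96/5, 4/15, …
ICs: h(0) = -3, h′(0) = 6, h′′(0) = 12, h′′′(0) = -48.

f: a_k = -3, 0, 6, 0, -2, 0, 4/15, …
g: a_k = 0, 6, 0, -8, 0, 96/5, 0, …
Weyl lclm of L_f,L_g ⇒ L₀ (ord ≤ 4).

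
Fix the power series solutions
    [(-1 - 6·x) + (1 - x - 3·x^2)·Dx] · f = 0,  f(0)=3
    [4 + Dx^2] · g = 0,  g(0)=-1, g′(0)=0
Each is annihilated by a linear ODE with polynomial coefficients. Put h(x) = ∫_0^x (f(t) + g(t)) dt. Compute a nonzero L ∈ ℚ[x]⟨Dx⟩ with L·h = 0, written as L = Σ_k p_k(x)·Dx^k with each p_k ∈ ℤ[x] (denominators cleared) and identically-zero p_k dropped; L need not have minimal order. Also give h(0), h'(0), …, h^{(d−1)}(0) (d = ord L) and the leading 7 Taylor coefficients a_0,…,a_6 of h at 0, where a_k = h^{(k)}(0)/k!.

f: a_k = 3, 3, 12, 21, 57, 120, 291, …
g: a_k = -1, 0, 2, 0, -2/3, 0, 4/45, …
Sum ⇒ L₀ = lclm(L_f,L_g) in ℚ(x)⟨Dx⟩.
∫: right-multiply L₀ by Dx.
L = (92 + 608·x + 512·x^2 + 1104·x^3 + 360·x^4 + 432·x^5)·Dx + (-24 + 4·x + 24·x^2 + 80·x^3 + 180·x^4 + 216·x^5 + 216·x^6)·Dx^2 + (23 + 152·x + 128·x^2 + 276·x^3 + 90·x^4 + 108·x^5)·Dx^3 + (-6 + x + 6·x^2 + 20·x^3 + 45·x^4 + 54·x^5 + 54·x^6)·Dx^4  (order 4).
h: a_k = 0, 2, 3/2, 14/3, 21/4, 169/15, 20, …
ICs: h(0) = 0, h′(0) = 2, h′′(0) = 3, h′′′(0) = 28.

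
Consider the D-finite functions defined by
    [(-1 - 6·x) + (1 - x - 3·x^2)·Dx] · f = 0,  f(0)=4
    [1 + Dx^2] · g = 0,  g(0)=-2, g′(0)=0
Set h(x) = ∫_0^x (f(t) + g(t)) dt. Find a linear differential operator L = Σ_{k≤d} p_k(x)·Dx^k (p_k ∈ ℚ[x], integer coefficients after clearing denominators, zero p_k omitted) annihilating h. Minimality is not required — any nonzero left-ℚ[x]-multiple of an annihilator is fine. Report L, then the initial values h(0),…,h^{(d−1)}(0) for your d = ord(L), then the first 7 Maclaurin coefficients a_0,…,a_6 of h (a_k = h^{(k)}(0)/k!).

L = (43 + 292·x + 307·x^2 + 624·x^3 + 45·x^4 + 54·x^5)·Dx + (-9 - 7·x - 6·x^2 + 91·x^3 + 144·x^4 + 27·x^5 + 27·x^6)·Dx^2 + (43 + 292·x + 307·x^2 + 624·x^3 + 45·x^4 + 54·x^5)·Dx^3 + (-9 - 7·x - 6·x^2 + 91·x^3 + 144·x^4 + 27·x^5 + 27·x^6)·Dx^4  (order 4).
h: a_k = 0, 2, 2, 17/3, 7, 911/60, 80/3, …
ICs: h(0) = 0, h′(0) = 2, h′′(0) = 4, h′′′(0) = 34.

f: a_k = 4, 4, 16, 28, 76, 160, 388, …
g: a_k = -2, 0, 1, 0, -1/12, 0, 1/360, …
Weyl lclm of L_f,L_g ⇒ L₀ (ord ≤ 3).
h=∫h₀ ⇒ L = L₀·Dx.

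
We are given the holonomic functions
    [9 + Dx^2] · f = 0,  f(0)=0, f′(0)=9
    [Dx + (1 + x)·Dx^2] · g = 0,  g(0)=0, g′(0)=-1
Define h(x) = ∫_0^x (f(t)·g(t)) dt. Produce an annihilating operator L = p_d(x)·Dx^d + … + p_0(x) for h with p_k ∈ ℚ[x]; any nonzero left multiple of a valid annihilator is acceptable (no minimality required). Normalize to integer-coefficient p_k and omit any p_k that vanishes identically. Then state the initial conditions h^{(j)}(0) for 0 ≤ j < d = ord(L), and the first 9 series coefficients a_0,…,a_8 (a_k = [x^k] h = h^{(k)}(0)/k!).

f: a_k = 0, 9, 0, -27/2, 0, 243/40, 0, -729/560, 0, …
g: a_k = 0, -1, 1/2, -1/3, 1/4, -1/5, 1/6, -1/7, 1/8, …
L₀ := L_f ⊗_s L_g (sym. prod.), ord ≤ 4.
h=∫₀ˣh₀: take L = L₀·Dx.
L = (2493 + 10854·x + 17091·x^2 + 11664·x^3 + 2916·x^4)·Dx + (612 + 1908·x + 1944·x^2 + 648·x^3)·Dx^2 + (592 + 2484·x + 3834·x^2 + 2592·x^3 + 648·x^4)·Dx^3 + (68 + 212·x + 216·x^2 + 72·x^3)·Dx^4 + (35 + 142·x + 215·x^2 + 144·x^3 + 36·x^4)·Dx^5  (order 5).
h: a_k = 0, 0, 0, -3, 9/8, 21/10, -3/4, -27/56, 93/640, …
ICs: h(0) = 0, h′(0) = 0, h′′(0) = 0, h′′′(0) = -18, h′′′′(0) = 27.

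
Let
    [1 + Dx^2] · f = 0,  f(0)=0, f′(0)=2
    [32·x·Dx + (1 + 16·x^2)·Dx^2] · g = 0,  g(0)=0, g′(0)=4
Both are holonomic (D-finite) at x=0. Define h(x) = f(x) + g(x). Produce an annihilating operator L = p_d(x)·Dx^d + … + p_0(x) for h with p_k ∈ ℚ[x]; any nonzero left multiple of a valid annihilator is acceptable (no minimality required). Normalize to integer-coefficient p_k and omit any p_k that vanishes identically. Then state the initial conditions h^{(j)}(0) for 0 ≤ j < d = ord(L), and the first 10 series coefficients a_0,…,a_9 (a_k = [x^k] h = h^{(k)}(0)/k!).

L = (-6112·x + 99328·x^3 + 8192·x^5)·Dx + (-31 + 1072·x^2 + 25344·x^4 + 4096·x^6)·Dx^2 + (-6112·x + 99328·x^3 + 8192·x^5)·Dx^3 + (-31 + 1072·x^2 + 25344·x^4 + 4096·x^6)·Dx^4  (order 4).
h: a_k = 0, 6, 0, -65/3, 0, 12289/60, 0, -5898241/2520, 0, 5284823041/181440, …
ICs: h(0) = 0, h′(0) = 6, h′′(0) = 0, h′′′(0) = -130.

f: a_k = 0, 2, 0, -1/3, 0, 1/60, 0, -1/2520, 0, 1/181440, …
g: a_k = 0, 4, 0, -64/3, 0, 1024/5, 0, -16384/7, 0, 262144/9, …
L₀ := lclm(L_f,L_g); ord L₀ ≤ 2+2.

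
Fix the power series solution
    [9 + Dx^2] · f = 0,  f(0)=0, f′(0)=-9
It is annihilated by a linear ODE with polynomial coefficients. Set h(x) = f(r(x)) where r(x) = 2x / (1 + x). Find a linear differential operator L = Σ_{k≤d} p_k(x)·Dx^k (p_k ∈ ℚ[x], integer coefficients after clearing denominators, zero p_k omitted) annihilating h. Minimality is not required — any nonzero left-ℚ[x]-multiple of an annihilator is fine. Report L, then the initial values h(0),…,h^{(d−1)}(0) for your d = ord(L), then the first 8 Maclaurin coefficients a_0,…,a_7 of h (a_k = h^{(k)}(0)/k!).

f: a_k = 0, -9, 0, 27/2, 0, -243/40, 0, 729/560, …
L₀ from L_f via x↦r, Dx↦r'^{-1}Dx.
L = 36 + (2 + 6·x + 6·x^2 + 2·x^3)·Dx + (1 + 4·x + 6·x^2 + 4·x^3 + x^4)·Dx^2  (order 2).
h: a_k = 0, -18, 18, 90, -306, 2178/5, -90, -40158/35, …
ICs: h(0) = 0, h′(0) = -18.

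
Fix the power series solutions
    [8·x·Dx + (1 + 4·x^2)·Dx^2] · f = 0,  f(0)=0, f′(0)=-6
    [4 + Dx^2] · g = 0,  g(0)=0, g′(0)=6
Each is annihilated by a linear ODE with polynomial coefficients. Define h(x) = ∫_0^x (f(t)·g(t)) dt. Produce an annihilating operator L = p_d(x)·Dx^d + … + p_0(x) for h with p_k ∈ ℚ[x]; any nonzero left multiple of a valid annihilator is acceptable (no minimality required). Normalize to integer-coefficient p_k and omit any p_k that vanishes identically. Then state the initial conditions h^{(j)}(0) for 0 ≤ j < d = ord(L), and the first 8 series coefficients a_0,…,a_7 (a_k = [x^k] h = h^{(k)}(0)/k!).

f: a_k = 0, -6, 0, 8, 0, -96/5, 0, 384/7, …
g: a_k = 0, 6, 0, -4, 0, 4/5, 0, -8/105, …
Product ⇒ symmetric product L₀, ord ≤ 4.
∫: right-multiply L₀ by Dx.
L = (80 + 832·x^2 + 1408·x^4 + 2048·x^6 + 2048·x^8)·Dx + (96·x + 640·x^3 + 1536·x^5 + 2048·x^7)·Dx^2 + (24 + 256·x^2 + 576·x^4 + 1024·x^6 + 1024·x^8)·Dx^3 + (24·x + 160·x^3 + 384·x^5 + 512·x^7)·Dx^4 + (1 + 12·x^2 + 56·x^4 + 128·x^6 + 128·x^8)·Dx^5  (order 5).
h: a_k = 0, 0, 0, -12, 0, 72/5, 0, -152/7, …
ICs: h(0) = 0, h′(0) = 0, h′′(0) = 0, h′′′(0) = -72, h′′′′(0) = 0.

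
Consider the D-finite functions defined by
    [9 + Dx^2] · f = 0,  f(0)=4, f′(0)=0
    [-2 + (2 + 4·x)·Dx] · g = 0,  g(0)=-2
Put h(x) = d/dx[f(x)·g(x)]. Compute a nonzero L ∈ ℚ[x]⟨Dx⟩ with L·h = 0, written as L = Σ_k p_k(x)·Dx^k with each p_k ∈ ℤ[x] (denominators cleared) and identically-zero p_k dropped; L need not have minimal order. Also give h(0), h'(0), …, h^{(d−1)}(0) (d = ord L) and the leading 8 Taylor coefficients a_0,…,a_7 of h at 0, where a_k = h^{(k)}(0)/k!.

f: a_k = 4, 0, -18, 0, 27/2, 0, -81/20, 0, …
g: a_k = -2, -2, 1, -1, 5/4, -7/4, 21/8, -33/8, …
f·g: L₀ = L_f ⊗_s L_g, ord ≤ 2·1.
Derive L from L₀ (diff closure).
L = (14 + 84·x + 192·x^2 + 216·x^3 + 108·x^4) + (-1 - 8·x - 18·x^2 - 12·x^3)·Dx + (1 + 7·x + 19·x^2 + 24·x^3 + 12·x^4)·Dx^2  (order 2).
h: a_k = -8, 80, 96, -160, -80, 288/5, 336/5, -2496/35, …
ICs: h(0) = -8, h′(0) = 80.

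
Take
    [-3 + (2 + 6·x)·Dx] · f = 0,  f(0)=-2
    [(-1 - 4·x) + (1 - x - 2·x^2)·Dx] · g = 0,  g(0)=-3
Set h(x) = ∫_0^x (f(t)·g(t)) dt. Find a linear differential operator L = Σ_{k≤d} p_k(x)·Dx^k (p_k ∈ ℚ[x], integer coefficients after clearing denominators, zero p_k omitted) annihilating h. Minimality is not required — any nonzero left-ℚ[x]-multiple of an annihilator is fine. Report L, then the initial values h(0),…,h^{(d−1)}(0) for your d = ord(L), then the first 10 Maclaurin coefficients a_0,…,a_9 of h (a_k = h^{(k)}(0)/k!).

f: a_k = -2, -3, 9/4, -27/8, 405/64, -1701/128, 15309/512, -72171/1024, 2814669/16384, -14073345/32768, …
g: a_k = -3, -3, -9, -15, -33, -63, -129, -255, -513, -1023, …
h₀=f·g: eliminate ⇒ L₀, order ≤ 1·1.
∫: right-multiply L₀ by Dx.
L = (5 + 11·x + 18·x^2)·Dx + (-2 - 4·x + 10·x^2 + 12·x^3)·Dx^2  (order 2).
h: a_k = 0, 6, 15/2, 27/4, 483/32, 5241/320, 10347/256, 162093/3584, 1037355/8192, 2058625/16384, …
ICs: h(0) = 0, h′(0) = 6.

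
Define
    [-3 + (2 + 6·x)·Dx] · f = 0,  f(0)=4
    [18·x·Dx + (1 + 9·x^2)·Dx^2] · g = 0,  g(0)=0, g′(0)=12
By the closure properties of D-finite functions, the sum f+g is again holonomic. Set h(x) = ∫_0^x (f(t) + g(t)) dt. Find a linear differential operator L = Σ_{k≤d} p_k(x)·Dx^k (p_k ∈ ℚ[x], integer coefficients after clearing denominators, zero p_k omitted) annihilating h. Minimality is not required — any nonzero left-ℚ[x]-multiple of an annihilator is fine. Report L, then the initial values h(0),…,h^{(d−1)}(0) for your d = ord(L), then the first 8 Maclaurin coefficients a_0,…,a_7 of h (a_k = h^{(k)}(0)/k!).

L = (-36 - 270·x + 972·x^2 + 1458·x^3)·Dx^2 + (-33 - 144·x + 270·x^2 + 3888·x^3 + 5103·x^4)·Dx^3 + (-2 + 18·x + 108·x^2 + 324·x^3 + 1134·x^4 + 1458·x^5)·Dx^4  (order 4).
h: a_k = 0, 4, 9, -3/2, -117/16, -81/32, 23571/640, -2187/256, …
ICs: h(0) = 0, h′(0) = 4, h′′(0) = 18, h′′′(0) = -9.

f: a_k = 4, 6, -9/2, 27/4, -405/32, 1701/64, -15309/256, 72171/512, …
g: a_k = 0, 12, 0, -36, 0, 972/5, 0, -8748/7, …
L₀ := lclm(L_f,L_g); ord L₀ ≤ 1+2.
h=∫h₀ ⇒ L = L₀·Dx.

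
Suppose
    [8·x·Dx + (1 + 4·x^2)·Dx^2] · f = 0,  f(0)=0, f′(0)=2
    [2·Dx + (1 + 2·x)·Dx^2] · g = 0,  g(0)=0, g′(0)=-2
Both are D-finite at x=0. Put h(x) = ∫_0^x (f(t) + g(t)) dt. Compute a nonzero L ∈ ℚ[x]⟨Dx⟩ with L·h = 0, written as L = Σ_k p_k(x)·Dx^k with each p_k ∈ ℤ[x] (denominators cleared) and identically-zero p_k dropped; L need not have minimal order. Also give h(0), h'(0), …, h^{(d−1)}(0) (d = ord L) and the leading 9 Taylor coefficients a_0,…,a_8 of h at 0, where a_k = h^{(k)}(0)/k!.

L = (-8 - 48·x + 96·x^2 + 64·x^3)·Dx^2 + (-8 - 16·x + 192·x^3 + 128·x^4)·Dx^3 + (-1 + 2·x + 8·x^2 + 16·x^3 + 48·x^4 + 32·x^5)·Dx^4  (order 4).
h: a_k = 0, 0, 0, 2/3, -4/3, 4/5, 0, 32/21, -32/7, …
ICs: h(0) = 0, h′(0) = 0, h′′(0) = 0, h′′′(0) = 4.

f: a_k = 0, 2, 0, -8/3, 0, 32/5, 0, -128/7, 0, …
g: a_k = 0, -2, 2, -8/3, 4, -32/5, 32/3, -128/7, 32, …
L₀ := lclm(L_f,L_g); ord L₀ ≤ 2+2.
h=∫₀ˣh₀: take L = L₀·Dx.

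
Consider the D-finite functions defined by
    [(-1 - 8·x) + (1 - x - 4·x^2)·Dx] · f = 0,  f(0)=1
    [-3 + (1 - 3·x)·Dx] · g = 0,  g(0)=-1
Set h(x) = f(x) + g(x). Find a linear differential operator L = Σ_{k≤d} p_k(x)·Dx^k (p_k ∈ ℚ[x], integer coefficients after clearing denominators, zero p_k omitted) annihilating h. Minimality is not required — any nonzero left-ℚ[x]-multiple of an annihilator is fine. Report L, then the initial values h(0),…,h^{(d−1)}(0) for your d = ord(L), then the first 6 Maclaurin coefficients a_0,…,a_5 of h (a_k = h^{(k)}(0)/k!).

f: a_k = 1, 1, 5, 9, 29, 65, …
g: a_k = -1, -3, -9, -27, -81, -243, …
L₀ := lclm(L_f,L_g); ord L₀ ≤ 1+1.
L = (6 - 72·x + 144·x^2 - 144·x^3) + (4 - 84·x^2 + 252·x^3 - 288·x^4)·Dx + (-1 + 8·x - 21·x^2 + 8·x^3 + 54·x^4 - 72·x^5)·Dx^2  (order 2).
h: a_k = 0, -2, -4, -18, -52, -178, …
ICs: h(0) = 0, h′(0) = -2.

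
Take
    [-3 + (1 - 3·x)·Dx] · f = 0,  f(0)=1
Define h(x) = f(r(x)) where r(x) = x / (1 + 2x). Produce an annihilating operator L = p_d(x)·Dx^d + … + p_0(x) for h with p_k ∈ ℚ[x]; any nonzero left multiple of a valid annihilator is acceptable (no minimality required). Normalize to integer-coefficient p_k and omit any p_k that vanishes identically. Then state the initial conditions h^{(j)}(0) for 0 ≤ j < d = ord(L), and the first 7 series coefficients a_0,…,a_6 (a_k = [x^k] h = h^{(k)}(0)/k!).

L = 3 + (-1 - x + 2·x^2)·Dx  (order 1).
h: a_k = 1, 3, 3, 3, 3, 3, 3, …
ICs: h(0) = 1.

f: a_k = 1, 3, 9, 27, 81, 243, 729, …
Substitute x→r, Dx→(1/r')Dx; clear ⇒ L₀.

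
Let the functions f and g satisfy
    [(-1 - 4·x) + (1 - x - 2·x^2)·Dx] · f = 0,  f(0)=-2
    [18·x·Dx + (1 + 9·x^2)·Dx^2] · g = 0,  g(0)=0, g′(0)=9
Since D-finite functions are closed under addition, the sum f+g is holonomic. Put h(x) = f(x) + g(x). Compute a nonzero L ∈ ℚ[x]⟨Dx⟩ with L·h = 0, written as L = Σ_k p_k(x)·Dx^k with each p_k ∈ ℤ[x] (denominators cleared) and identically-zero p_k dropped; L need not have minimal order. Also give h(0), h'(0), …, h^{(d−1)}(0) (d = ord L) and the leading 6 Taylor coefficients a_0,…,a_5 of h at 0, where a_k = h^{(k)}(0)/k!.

L = (-18 + 72·x + 918·x^2 + 1872·x^3 + 4608·x^4 + 1296·x^6)·Dx + (8 + 30·x + 278·x^3 + 1788·x^4 + 3216·x^5 + 324·x^6 + 1296·x^7)·Dx^2 + (-1 - 4·x - 24·x^2 - 4·x^3 - 103·x^4 + 300·x^5 + 312·x^6 + 108·x^7 + 216·x^8)·Dx^3  (order 3).
h: a_k = -2, 7, -6, -37, -22, 519/5, …
ICs: h(0) = -2, h′(0) = 7, h′′(0) = -12.

f: a_k = -2, -2, -6, -10, -22, -42, …
g: a_k = 0, 9, 0, -27, 0, 729/5, …
f+g: L₀ = lclm(L_f,L_g), ord ≤ 1+2.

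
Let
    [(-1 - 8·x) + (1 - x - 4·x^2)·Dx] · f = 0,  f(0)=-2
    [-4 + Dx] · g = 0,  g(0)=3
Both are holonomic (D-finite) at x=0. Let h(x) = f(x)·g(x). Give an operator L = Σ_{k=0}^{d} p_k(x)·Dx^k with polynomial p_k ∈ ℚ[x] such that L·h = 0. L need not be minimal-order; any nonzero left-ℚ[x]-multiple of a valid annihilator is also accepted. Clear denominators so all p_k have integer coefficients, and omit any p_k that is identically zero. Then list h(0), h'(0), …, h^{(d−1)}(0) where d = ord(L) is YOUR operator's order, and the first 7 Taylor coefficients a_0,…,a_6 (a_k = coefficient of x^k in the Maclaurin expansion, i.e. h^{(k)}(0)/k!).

L = (5 + 4·x - 16·x^2) + (-1 + x + 4·x^2)·Dx  (order 1).
h: a_k = -6, -30, -102, -286, -758, -9766/5, -15058/3, …
ICs: h(0) = -6.

f: a_k = -2, -2, -10, -18, -58, -130, -362, …
g: a_k = 3, 12, 24, 32, 32, 128/5, 256/15, …
Sym-product of L_f,L_g gives L₀ (≤ ord 1).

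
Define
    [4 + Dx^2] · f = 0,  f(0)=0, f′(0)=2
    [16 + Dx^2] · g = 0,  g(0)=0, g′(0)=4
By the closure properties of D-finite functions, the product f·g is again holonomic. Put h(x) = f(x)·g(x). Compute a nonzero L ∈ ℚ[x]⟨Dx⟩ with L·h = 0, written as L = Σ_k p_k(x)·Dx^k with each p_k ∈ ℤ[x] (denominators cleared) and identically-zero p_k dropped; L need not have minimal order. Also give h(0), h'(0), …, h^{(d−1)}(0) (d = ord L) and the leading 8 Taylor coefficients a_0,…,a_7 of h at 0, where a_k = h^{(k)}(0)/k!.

f: a_k = 0, 2, 0, -4/3, 0, 4/15, 0, -8/315, …
g: a_k = 0, 4, 0, -32/3, 0, 128/15, 0, -1024/315, …
L₀ := L_f ⊗_s L_g (sym. prod.), ord ≤ 4.
L = 144 + 40·Dx^2 + Dx^4  (order 4).
h: a_k = 0, 0, 8, 0, -80/3, 0, 1456/45, 0, …
ICs: h(0) = 0, h′(0) = 0, h′′(0) = 16, h′′′(0) = 0.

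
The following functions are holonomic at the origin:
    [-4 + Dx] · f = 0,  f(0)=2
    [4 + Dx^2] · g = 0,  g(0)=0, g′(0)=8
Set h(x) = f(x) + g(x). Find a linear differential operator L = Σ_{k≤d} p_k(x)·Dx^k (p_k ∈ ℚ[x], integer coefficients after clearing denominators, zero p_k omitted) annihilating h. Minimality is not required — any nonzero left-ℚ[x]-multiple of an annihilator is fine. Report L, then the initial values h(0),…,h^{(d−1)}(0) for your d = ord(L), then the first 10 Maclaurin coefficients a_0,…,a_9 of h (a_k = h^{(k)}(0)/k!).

L = -16 + 4·Dx - 4·Dx^2 + Dx^3  (order 3).
h: a_k = 2, 16, 16, 16, 64/3, 272/15, 512/45, 32/5, 1024/315, 4112/2835, …
ICs: h(0) = 2, h′(0) = 16, h′′(0) = 32.

f: a_k = 2, 8, 16, 64/3, 64/3, 256/15, 512/45, 2048/315, 1024/315, 4096/2835, …
g: a_k = 0, 8, 0, -16/3, 0, 16/15, 0, -32/315, 0, 16/2835, …
f+g: L₀ = lclm(L_f,L_g), ord ≤ 1+2.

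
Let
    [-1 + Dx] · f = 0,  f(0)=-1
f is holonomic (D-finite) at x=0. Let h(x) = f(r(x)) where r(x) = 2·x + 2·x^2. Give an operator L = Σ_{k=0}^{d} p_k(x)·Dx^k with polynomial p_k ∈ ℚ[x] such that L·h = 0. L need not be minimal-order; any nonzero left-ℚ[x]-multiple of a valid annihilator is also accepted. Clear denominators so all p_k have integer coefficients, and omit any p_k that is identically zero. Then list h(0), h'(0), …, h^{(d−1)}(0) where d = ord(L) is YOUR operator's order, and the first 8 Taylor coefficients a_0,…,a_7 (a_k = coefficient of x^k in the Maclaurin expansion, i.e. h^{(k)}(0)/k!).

L = (-2 - 4·x) + Dx  (order 1).
h: a_k = -1, -2, -4, -16/3, -20/3, -104/15, -304/45, -1856/315, …
ICs: h(0) = -1.

f: a_k = -1, -1, -1/2, -1/6, -1/24, -1/120, -1/720, -1/5040, …
L₀ from L_f via x↦r, Dx↦r'^{-1}Dx.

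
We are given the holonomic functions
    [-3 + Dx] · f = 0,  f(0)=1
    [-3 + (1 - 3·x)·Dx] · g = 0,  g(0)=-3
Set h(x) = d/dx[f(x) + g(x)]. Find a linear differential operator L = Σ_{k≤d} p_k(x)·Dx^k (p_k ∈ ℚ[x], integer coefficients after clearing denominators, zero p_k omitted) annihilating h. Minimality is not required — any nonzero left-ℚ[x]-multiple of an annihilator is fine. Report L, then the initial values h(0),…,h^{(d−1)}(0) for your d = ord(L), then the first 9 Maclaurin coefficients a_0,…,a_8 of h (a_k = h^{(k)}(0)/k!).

L = (36 + 54·x) + (-15 - 18·x + 27·x^2)·Dx + (1 - 9·x^2)·Dx^2  (order 2).
h: a_k = -6, -45, -459/2, -1917/2, -29079/8, -524637/40, -3673917/80, -88179111/560, -2380853493/4480, …
ICs: h(0) = -6, h′(0) = -45.

f: a_k = 1, 3, 9/2, 9/2, 27/8, 81/40, 81/80, 243/560, 729/4480, …
g: a_k = -3, -9, -27, -81, -243, -729, -2187, -6561, -19683, …
f+g: L₀ = lclm(L_f,L_g), ord ≤ 1+1.
h₀' ⇒ L via d/dx closure of L₀.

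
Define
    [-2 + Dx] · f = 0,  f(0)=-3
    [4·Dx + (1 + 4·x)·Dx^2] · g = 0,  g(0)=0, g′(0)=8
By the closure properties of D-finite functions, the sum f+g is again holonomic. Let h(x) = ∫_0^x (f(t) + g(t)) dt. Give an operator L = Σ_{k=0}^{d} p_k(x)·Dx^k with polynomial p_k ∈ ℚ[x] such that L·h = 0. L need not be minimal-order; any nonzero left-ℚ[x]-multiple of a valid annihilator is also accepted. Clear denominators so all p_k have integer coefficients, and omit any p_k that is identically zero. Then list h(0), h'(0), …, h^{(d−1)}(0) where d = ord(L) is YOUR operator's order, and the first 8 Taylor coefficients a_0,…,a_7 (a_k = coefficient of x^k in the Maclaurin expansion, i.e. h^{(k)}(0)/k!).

L = (-40 - 32·x)·Dx^2 + (14 - 16·x - 32·x^2)·Dx^3 + (3 + 16·x + 16·x^2)·Dx^4  (order 4).
h: a_k = 0, -3, 1, -22/3, 29/3, -26, 1022/15, -6828/35, …
ICs: h(0) = 0, h′(0) = -3, h′′(0) = 2, h′′′(0) = -44.

f: a_k = -3, -6, -6, -4, -2, -4/5, -4/15, -8/105, …
g: a_k = 0, 8, -16, 128/3, -128, 2048/5, -4096/3, 32768/7, …
f+g: L₀ = lclm(L_f,L_g), ord ≤ 1+2.
h=∫₀ˣh₀: take L = L₀·Dx.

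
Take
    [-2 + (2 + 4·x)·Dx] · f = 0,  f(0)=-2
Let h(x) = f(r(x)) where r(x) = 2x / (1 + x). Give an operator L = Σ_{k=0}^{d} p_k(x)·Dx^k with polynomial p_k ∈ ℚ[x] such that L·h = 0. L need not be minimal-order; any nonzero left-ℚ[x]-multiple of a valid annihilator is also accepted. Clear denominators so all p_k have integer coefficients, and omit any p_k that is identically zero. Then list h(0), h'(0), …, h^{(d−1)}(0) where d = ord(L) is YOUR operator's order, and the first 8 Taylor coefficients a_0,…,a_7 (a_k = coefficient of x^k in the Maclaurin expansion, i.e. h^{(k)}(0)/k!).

f: a_k = -2, -2, 1, -1, 5/4, -7/4, 21/8, -33/8, …
h₀=f(r): pull back L_f along r ⇒ L₀.
L = -2 + (1 + 6·x + 5·x^2)·Dx  (order 1).
h: a_k = -2, -4, 8, -20, 60, -204, 752, -2924, …
ICs: h(0) = -2.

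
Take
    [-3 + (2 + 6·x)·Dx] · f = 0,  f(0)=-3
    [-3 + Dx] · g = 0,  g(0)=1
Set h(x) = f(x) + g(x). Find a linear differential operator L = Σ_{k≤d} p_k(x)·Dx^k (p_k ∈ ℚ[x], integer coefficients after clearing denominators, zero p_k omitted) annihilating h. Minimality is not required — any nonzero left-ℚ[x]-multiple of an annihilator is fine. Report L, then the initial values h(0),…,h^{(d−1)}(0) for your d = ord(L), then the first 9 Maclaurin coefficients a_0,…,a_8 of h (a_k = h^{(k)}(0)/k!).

L = (27 + 54·x) + (-15 - 72·x - 108·x^2)·Dx + (2 + 18·x + 36·x^2)·Dx^2  (order 2).
h: a_k = -2, -3/2, 63/8, -9/16, 1647/128, -22923/1280, 234819/5120, -7546851/71680, 295726869/1146880, …
ICs: h(0) = -2, h′(0) = -3/2.

f: a_k = -3, -9/2, 27/8, -81/16, 1215/128, -5103/256, 45927/1024, -216513/2048, 8444007/32768, …
g: a_k = 1, 3, 9/2, 9/2, 27/8, 81/40, 81/80, 243/560, 729/4480, …
f+g: L₀ = lclm(L_f,L_g), ord ≤ 1+1.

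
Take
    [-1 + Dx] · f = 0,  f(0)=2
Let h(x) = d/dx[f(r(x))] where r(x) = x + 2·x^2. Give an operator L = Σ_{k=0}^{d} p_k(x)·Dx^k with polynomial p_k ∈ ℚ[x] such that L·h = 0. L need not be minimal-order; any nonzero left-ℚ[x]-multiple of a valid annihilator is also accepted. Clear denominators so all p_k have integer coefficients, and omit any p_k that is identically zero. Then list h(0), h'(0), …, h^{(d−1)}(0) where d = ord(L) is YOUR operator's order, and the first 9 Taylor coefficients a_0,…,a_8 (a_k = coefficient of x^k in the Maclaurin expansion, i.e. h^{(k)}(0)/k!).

L = (5 + 8·x + 16·x^2) + (-1 - 4·x)·Dx  (order 1).
h: a_k = 2, 10, 13, 73/3, 281/12, 1741/60, 1697/72, 57233/2520, 328753/20160, …
ICs: h(0) = 2.

f: a_k = 2, 2, 1, 1/3, 1/12, 1/60, 1/360, 1/2520, 1/20160, …
L₀ from L_f via x↦r, Dx↦r'^{-1}Dx.
Differentiate: ansatz ord ≤ ord L₀ ⇒ L.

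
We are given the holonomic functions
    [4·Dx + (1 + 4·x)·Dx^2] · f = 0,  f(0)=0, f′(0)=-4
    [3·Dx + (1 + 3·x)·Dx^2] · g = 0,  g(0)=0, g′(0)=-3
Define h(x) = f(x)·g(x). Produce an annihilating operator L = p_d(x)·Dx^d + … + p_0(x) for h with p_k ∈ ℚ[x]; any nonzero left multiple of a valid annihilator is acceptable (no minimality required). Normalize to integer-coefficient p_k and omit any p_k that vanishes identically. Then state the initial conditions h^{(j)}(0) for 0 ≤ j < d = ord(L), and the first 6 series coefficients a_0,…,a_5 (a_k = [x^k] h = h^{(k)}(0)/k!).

L = (600 + 4032·x + 6912·x^2)·Dx + (854 + 8808·x + 30240·x^2 + 34560·x^3)·Dx^2 + (172 + 2380·x + 12312·x^2 + 28224·x^3 + 24192·x^4)·Dx^3 + (7 + 122·x + 847·x^2 + 2928·x^3 + 5040·x^4 + 3456·x^5)·Dx^4  (order 4).
h: a_k = 0, 0, 12, -42, 136, -441, …
ICs: h(0) = 0, h′(0) = 0, h′′(0) = 24, h′′′(0) = -252.

f: a_k = 0, -4, 8, -64/3, 64, -1024/5, …
g: a_k = 0, -3, 9/2, -9, 81/4, -243/5, …
Sym-product of L_f,L_g gives L₀ (≤ ord 4).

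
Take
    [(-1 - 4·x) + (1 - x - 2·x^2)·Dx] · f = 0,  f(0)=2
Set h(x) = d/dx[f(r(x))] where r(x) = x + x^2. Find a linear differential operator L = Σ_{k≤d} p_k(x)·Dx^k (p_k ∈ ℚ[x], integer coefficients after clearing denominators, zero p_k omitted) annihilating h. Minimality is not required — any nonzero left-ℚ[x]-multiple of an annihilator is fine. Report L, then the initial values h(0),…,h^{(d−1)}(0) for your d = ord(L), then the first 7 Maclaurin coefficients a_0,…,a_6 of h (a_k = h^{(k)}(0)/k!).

f: a_k = 2, 2, 6, 10, 22, 42, 86, …
f∘r: x↦r, Dx↦Dx/r' in L_f ⇒ L₀.
h₀' ⇒ L via d/dx closure of L₀.
L = (8 + 10·x + 30·x^2 + 40·x^3 + 20·x^4) + (-1 - x + 5·x^2 + 10·x^3 + 10·x^4 + 4·x^5)·Dx  (order 1).
h: a_k = 2, 16, 66, 232, 800, 2628, 8358, …
ICs: h(0) = 2.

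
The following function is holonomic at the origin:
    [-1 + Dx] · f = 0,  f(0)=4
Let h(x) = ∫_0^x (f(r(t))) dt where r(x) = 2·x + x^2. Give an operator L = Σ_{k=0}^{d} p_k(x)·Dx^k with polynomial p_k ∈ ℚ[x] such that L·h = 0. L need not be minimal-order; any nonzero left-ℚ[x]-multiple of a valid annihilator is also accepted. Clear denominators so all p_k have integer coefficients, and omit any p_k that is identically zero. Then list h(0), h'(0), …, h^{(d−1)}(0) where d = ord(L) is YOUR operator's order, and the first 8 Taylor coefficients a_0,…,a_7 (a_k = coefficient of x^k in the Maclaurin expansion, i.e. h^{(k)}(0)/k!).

f: a_k = 4, 4, 2, 2/3, 1/6, 1/30, 1/180, 1/1260, …
f∘r: x↦r, Dx↦Dx/r' in L_f ⇒ L₀.
h=∫h₀ ⇒ L = L₀·Dx.
L = (-2 - 2·x)·Dx + Dx^2  (order 2).
h: a_k = 0, 4, 4, 4, 10/3, 38/15, 26/15, 346/315, …
ICs: h(0) = 0, h′(0) = 4.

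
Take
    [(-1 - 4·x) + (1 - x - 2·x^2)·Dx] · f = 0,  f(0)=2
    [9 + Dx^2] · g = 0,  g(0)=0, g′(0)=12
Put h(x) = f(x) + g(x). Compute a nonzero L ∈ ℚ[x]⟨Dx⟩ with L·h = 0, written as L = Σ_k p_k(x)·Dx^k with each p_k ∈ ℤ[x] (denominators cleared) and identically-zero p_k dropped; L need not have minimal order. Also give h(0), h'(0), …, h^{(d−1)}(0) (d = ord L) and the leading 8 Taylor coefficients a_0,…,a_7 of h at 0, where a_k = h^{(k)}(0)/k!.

L = (117 + 486·x + 135·x^2 + 360·x^3 + 540·x^4 + 432·x^5) + (-45 + 63·x + 81·x^2 - 153·x^3 - 18·x^4 + 324·x^5 + 216·x^6)·Dx + (13 + 54·x + 15·x^2 + 40·x^3 + 60·x^4 + 48·x^5)·Dx^2 + (-5 + 7·x + 9·x^2 - 17·x^3 - 2·x^4 + 36·x^5 + 24·x^6)·Dx^3  (order 3).
h: a_k = 2, 14, 6, -8, 22, 501/10, 86, 23557/140, …
ICs: h(0) = 2, h′(0) = 14, h′′(0) = 12.

f: a_k = 2, 2, 6, 10, 22, 42, 86, 170, …
g: a_k = 0, 12, 0, -18, 0, 81/10, 0, -243/140, …
Sum ⇒ L₀ = lclm(L_f,L_g) in ℚ(x)⟨Dx⟩.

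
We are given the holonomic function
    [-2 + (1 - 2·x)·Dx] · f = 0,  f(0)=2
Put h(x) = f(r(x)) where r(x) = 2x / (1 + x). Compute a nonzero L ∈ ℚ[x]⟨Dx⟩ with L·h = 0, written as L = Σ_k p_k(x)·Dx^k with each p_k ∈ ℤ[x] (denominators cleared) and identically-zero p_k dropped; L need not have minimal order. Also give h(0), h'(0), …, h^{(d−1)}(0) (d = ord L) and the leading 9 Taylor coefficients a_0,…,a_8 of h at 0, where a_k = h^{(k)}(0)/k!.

L = 4 + (-1 + 2·x + 3·x^2)·Dx  (order 1).
h: a_k = 2, 8, 24, 72, 216, 648, 1944, 5832, 17496, …
ICs: h(0) = 2.

f: a_k = 2, 4, 8, 16, 32, 64, 128, 256, 512, …
Change of var in L_f (x↦r) gives L₀.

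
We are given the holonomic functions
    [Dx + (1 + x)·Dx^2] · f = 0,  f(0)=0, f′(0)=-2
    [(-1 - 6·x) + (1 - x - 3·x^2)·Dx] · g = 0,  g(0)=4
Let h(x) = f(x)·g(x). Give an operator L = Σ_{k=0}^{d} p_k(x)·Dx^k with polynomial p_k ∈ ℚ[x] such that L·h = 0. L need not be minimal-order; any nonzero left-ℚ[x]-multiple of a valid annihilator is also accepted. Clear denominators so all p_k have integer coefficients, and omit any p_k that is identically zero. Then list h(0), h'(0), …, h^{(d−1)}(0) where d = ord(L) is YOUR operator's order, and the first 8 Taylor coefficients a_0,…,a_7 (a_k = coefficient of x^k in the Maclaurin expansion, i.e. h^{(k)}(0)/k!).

f: a_k = 0, -2, 1, -2/3, 1/2, -2/5, 1/3, -2/7, …
g: a_k = 4, 4, 16, 28, 76, 160, 388, 868, …
h₀=f·g: eliminate ⇒ L₀, order ≤ 2·1.
L = (7 + 12·x) + (1 + 15·x + 15·x^2)·Dx + (-1 + 4·x^2 + 3·x^3)·Dx^2  (order 2).
h: a_k = 0, -8, -4, -92/3, -122/3, -2014/15, -3824/15, -69182/105, …
ICs: h(0) = 0, h′(0) = -8.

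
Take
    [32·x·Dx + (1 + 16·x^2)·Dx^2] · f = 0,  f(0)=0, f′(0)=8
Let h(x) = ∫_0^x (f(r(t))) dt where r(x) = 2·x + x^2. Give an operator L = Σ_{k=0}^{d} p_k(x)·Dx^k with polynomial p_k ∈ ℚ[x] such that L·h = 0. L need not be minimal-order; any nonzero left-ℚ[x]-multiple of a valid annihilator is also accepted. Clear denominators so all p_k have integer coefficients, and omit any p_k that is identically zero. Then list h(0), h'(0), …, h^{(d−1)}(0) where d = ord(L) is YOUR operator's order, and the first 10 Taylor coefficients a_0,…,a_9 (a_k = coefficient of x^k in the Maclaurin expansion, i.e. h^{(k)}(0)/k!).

f: a_k = 0, 8, 0, -128/3, 0, 2048/5, 0, -32768/7, 0, 524288/9, …
f∘r: x↦r, Dx↦Dx/r' in L_f ⇒ L₀.
h=∫₀ˣh₀: take L = L₀·Dx.
L = (-1 + 128·x + 256·x^2 + 192·x^3 + 48·x^4)·Dx^2 + (1 + x + 64·x^2 + 128·x^3 + 80·x^4 + 16·x^5)·Dx^3  (order 3).
h: a_k = 0, 0, 8, 8/3, -256/3, -512/5, 32128/15, 98176/21, -495616/7, -2080768/9, …
ICs: h(0) = 0, h′(0) = 0, h′′(0) = 16.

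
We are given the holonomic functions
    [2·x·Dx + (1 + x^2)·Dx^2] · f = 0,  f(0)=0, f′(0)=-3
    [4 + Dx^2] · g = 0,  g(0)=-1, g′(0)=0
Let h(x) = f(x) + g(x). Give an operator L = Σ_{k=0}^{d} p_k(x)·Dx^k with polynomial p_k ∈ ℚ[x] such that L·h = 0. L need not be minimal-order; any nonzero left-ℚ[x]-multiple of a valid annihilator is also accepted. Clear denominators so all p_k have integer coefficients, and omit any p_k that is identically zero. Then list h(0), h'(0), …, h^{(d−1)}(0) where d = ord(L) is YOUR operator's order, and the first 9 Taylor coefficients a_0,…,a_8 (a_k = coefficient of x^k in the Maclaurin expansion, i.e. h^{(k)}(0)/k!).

f: a_k = 0, -3, 0, 1, 0, -3/5, 0, 3/7, 0, …
g: a_k = -1, 0, 2, 0, -2/3, 0, 4/45, 0, -2/315, …
L₀ := lclm(L_f,L_g); ord L₀ ≤ 2+2.
L = (-32·x + 80·x^3 + 16·x^5)·Dx + (4 + 32·x^2 + 36·x^4 + 8·x^6)·Dx^2 + (-8·x + 20·x^3 + 4·x^5)·Dx^3 + (1 + 8·x^2 + 9·x^4 + 2·x^6)·Dx^4  (order 4).
h: a_k = -1, -3, 2, 1, -2/3, -3/5, 4/45, 3/7, -2/315, …
ICs: h(0) = -1, h′(0) = -3, h′′(0) = 4, h′′′(0) = 6.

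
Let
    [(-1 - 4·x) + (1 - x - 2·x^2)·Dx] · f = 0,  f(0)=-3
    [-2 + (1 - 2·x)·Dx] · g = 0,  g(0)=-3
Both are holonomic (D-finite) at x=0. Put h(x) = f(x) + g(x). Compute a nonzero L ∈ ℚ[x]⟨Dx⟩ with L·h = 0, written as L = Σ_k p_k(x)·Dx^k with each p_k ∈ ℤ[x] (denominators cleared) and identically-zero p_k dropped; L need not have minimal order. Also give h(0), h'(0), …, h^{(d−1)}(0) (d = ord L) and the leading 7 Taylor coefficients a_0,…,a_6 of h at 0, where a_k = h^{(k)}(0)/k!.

L = -4 + (-2 - 8·x)·Dx + (1 - x - 2·x^2)·Dx^2  (order 2).
h: a_k = -6, -9, -21, -39, -81, -159, -321, …
ICs: h(0) = -6, h′(0) = -9.

f: a_k = -3, -3, -9, -15, -33, -63, -129, …
g: a_k = -3, -6, -12, -24, -48, -96, -192, …
f+g: L₀ = lclm(L_f,L_g), ord ≤ 1+1.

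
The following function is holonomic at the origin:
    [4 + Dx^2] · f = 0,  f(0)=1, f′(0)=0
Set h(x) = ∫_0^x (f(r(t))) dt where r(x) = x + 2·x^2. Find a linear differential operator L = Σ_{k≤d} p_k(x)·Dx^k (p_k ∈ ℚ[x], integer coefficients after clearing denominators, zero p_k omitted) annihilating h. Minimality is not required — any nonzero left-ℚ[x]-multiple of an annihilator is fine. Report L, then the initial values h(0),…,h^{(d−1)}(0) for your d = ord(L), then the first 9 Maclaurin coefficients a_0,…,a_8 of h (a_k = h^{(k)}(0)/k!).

f: a_k = 1, 0, -2, 0, 2/3, 0, -4/45, 0, 2/315, …
L₀ from L_f via x↦r, Dx↦r'^{-1}Dx.
∫: right-multiply L₀ by Dx.
L = (4 + 48·x + 192·x^2 + 256·x^3)·Dx - 4·Dx^2 + (1 + 4·x)·Dx^3  (order 3).
h: a_k = 0, 1, 0, -2/3, -2, -22/15, 8/9, 716/315, 38/15, …
ICs: h(0) = 0, h′(0) = 1, h′′(0) = 0.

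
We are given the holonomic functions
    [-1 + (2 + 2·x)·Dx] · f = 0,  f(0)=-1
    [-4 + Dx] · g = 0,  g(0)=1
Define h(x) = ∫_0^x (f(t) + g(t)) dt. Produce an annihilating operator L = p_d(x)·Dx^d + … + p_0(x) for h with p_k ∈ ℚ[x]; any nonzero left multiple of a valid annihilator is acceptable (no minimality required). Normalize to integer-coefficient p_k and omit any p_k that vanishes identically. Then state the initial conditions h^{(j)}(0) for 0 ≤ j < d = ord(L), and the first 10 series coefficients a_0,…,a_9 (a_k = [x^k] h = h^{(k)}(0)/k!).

L = (36 + 32·x)·Dx + (-65 - 128·x - 64·x^2)·Dx^2 + (14 + 30·x + 16·x^2)·Dx^3  (order 3).
h: a_k = 0, 0, 7/4, 65/24, 509/192, 4111/1920, 32663/23040, 263089/322560, 2086757/5160960, 16912351/92897280, …
ICs: h(0) = 0, h′(0) = 0, h′′(0) = 7/2.

f: a_k = -1, -1/2, 1/8, -1/16, 5/128, -7/256, 21/1024, -33/2048, 429/32768, -715/65536, …
g: a_k = 1, 4, 8, 32/3, 32/3, 128/15, 256/45, 1024/315, 512/315, 2048/2835, …
Weyl lclm of L_f,L_g ⇒ L₀ (ord ≤ 2).
h=∫₀ˣh₀: take L = L₀·Dx.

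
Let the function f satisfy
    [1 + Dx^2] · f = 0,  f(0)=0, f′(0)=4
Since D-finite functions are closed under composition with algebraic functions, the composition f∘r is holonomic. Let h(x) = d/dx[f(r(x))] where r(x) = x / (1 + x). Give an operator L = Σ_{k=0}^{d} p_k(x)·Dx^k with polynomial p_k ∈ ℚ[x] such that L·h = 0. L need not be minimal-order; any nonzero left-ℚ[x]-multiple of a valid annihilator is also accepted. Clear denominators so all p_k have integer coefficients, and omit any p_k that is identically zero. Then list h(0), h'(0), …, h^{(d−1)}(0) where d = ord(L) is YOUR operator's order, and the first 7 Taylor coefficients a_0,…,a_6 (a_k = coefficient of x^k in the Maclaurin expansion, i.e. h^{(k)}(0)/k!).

f: a_k = 0, 4, 0, -2/3, 0, 1/30, 0, …
L₀ from L_f via x↦r, Dx↦r'^{-1}Dx.
h=h₀': d/dx-closure on L₀ ⇒ L.
L = (7 + 12·x + 6·x^2) + (6 + 18·x + 18·x^2 + 6·x^3)·Dx + (1 + 4·x + 6·x^2 + 4·x^3 + x^4)·Dx^2  (order 2).
h: a_k = 4, -8, 10, -8, 1/6, 15, -6931/180, …
ICs: h(0) = 4, h′(0) = -8.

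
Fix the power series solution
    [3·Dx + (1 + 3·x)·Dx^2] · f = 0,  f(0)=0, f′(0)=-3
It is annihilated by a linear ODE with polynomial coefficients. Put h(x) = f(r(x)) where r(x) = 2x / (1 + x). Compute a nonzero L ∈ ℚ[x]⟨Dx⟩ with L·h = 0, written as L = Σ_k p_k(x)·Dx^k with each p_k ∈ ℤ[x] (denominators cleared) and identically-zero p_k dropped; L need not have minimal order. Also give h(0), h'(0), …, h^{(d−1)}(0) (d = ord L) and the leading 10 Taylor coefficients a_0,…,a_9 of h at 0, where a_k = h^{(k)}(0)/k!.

f: a_k = 0, -3, 9/2, -9, 81/4, -243/5, 243/2, -2187/7, 6561/8, -2187, …
Change of var in L_f (x↦r) gives L₀.
L = (8 + 14·x)·Dx + (1 + 8·x + 7·x^2)·Dx^2  (order 2).
h: a_k = 0, -6, 24, -114, 600, -16806/5, 19608, -823542/7, 720600, -4483734, …
ICs: h(0) = 0, h′(0) = -6.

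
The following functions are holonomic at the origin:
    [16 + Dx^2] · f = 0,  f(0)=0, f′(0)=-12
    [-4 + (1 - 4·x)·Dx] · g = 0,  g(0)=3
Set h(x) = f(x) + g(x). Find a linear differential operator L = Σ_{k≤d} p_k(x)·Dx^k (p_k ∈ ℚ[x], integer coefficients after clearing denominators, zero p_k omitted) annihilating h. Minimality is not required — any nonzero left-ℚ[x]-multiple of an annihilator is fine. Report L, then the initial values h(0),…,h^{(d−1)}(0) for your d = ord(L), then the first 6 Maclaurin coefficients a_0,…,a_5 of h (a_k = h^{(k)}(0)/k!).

f: a_k = 0, -12, 0, 32, 0, -128/5, …
g: a_k = 3, 12, 48, 192, 768, 3072, …
Weyl lclm of L_f,L_g ⇒ L₀ (ord ≤ 3).
L = (-448 + 512·x - 1024·x^2) + (48 - 320·x + 768·x^2 - 1024·x^3)·Dx + (-28 + 32·x - 64·x^2)·Dx^2 + (3 - 20·x + 48·x^2 - 64·x^3)·Dx^3  (order 3).
h: a_k = 3, 0, 48, 224, 768, 15232/5, …
ICs: h(0) = 3, h′(0) = 0, h′′(0) = 96.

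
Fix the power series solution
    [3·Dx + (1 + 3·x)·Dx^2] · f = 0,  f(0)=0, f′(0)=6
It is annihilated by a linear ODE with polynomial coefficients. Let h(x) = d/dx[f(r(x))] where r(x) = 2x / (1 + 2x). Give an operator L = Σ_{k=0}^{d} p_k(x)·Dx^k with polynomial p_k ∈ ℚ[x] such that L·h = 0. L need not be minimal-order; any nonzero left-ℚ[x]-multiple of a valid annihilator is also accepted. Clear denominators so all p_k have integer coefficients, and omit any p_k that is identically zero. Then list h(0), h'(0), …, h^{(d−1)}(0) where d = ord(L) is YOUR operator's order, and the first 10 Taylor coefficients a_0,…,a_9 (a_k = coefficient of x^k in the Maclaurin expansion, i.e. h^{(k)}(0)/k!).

f: a_k = 0, 6, -9, 18, -81/2, 486/5, -243, 4374/7, -6561/4, 4374, …
L₀ from L_f via x↦r, Dx↦r'^{-1}Dx.
Derive L from L₀ (diff closure).
L = (10 + 32·x) + (1 + 10·x + 16·x^2)·Dx  (order 1).
h: a_k = 12, -120, 1008, -8160, 65472, -524160, 4194048, -33553920, 268434432, -2147481600, …
ICs: h(0) = 12.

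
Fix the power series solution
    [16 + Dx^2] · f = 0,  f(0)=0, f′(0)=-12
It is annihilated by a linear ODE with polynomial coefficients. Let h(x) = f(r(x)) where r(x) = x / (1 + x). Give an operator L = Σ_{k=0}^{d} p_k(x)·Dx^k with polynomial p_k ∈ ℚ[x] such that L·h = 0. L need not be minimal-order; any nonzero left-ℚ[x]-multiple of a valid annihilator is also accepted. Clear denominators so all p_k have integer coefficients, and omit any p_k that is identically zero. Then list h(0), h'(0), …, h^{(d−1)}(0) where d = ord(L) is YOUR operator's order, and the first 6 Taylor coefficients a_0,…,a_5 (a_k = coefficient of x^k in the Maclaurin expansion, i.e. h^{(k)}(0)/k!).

f: a_k = 0, -12, 0, 32, 0, -128/5, …
f∘r: x↦r, Dx↦Dx/r' in L_f ⇒ L₀.
L = 16 + (2 + 6·x + 6·x^2 + 2·x^3)·Dx + (1 + 4·x + 6·x^2 + 4·x^3 + x^4)·Dx^2  (order 2).
h: a_k = 0, -12, 12, 20, -84, 772/5, …
ICs: h(0) = 0, h′(0) = -12.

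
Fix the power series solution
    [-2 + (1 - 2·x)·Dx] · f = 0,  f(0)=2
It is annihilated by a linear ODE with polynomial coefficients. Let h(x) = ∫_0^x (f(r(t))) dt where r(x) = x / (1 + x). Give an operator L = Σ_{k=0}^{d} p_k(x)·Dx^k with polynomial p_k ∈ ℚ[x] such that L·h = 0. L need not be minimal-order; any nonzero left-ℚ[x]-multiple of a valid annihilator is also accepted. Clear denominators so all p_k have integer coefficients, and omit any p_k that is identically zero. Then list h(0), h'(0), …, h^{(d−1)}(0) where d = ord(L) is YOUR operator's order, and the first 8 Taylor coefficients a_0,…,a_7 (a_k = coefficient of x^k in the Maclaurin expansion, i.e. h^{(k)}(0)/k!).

L = 2·Dx + (-1 + x^2)·Dx^2  (order 2).
h: a_k = 0, 2, 2, 4/3, 1, 4/5, 2/3, 4/7, …
ICs: h(0) = 0, h′(0) = 2.

f: a_k = 2, 4, 8, 16, 32, 64, 128, 256, …
Substitute x→r, Dx→(1/r')Dx; clear ⇒ L₀.
Integrate: L := L₀·Dx.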